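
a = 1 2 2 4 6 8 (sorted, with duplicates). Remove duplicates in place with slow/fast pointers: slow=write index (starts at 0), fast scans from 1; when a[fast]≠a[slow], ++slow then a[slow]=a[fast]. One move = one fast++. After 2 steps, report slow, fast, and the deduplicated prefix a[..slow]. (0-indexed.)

slow=0 fast=1: a[fast]=2≠a[slow]=1 write a[1]=2, slow++,fast++
slow=1 fast=2: a[fast]=2=a[slow] dup, fast++

slow=1, fast=3, prefix=[1, 2]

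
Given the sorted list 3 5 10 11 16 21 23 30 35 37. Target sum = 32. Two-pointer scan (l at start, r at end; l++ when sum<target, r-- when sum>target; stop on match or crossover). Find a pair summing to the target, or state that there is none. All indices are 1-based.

[1,10] 3+37=40 >32 → r--
[1,9] 3+35=38 >32 → r--
[1,8] 3+30=33 >32 → r--
[1,7] 3+23=26 <32 → l++
[2,7] 5+23=28 <32 → l++
[3,7] 10+23=33 >32 → r--
[3,6] 10+21=31 <32 → l++
[4,6] 11+21=32 → found

(11, 21)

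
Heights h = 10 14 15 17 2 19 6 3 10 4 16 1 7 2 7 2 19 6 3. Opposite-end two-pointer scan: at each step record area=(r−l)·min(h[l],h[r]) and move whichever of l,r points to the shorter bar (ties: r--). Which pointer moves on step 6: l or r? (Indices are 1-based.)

l

[1,19] min(10,3)*18=54 best=54 * → r--
[1,18] min(10,6)*17=102 best=102 * → r--
[1,17] min(10,19)*16=160 best=160 * → l++
[2,17] min(14,19)*15=210 best=210 * → l++
[3,17] min(15,19)*14=210 best=210 → l++
[4,17] min(17,19)*13=221 best=221 * → l++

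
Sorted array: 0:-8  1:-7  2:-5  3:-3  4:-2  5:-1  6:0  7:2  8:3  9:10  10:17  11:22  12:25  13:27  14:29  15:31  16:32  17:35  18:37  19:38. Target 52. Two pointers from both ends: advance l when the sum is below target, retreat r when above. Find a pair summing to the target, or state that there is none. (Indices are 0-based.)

(17, 35)

[0,19] -8+38=30 <52 → l++
[1,19] -7+38=31 <52 → l++
[2,19] -5+38=33 <52 → l++
[3,19] -3+38=35 <52 → l++
[4,19] -2+38=36 <52 → l++
[5,19] -1+38=37 <52 → l++
[6,19] 0+38=38 <52 → l++
[7,19] 2+38=40 <52 → l++
[8,19] 3+38=41 <52 → l++
[9,19] 10+38=48 <52 → l++
[10,19] 17+38=55 >52 → r--
[10,18] 17+37=54 >52 → r--
[10,17] 17+35=52 → found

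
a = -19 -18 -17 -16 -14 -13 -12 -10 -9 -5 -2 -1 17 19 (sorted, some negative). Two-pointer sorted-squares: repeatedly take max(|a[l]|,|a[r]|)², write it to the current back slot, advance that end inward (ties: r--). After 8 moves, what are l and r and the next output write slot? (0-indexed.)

l=6, r=11, next write slot=5

l=0 r=13: |-19|<=|19| out[13]=361, r--
l=0 r=12: |-19|>|17| out[12]=361, l++
l=1 r=12: |-18|>|17| out[11]=324, l++
l=2 r=12: |-17|<=|17| out[10]=289, r--
l=2 r=11: |-17|>|-1| out[9]=289, l++
l=3 r=11: |-16|>|-1| out[8]=256, l++
l=4 r=11: |-14|>|-1| out[7]=196, l++
l=5 r=11: |-13|>|-1| out[6]=169, l++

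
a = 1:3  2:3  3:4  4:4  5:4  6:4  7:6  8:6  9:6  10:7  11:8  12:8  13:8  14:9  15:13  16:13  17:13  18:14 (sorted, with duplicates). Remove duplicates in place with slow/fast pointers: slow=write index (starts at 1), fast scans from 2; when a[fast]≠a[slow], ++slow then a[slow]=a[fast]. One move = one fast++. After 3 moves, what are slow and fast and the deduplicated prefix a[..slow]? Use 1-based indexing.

slow=2, fast=5, prefix=[3, 4]

slow=1 fast=2: a[fast]=3=a[slow] dup, fast++
slow=1 fast=3: a[fast]=4≠a[slow]=3 write a[2]=4, slow++,fast++
slow=2 fast=4: a[fast]=4=a[slow] dup, fast++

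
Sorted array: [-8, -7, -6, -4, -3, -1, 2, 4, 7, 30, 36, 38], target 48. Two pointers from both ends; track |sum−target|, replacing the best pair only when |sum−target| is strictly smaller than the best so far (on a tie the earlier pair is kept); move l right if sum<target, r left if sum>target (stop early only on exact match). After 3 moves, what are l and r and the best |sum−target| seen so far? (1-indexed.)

[1,12] -8+38=30 d=18 * → l++
[2,12] -7+38=31 d=17 * → l++
[3,12] -6+38=32 d=16 * → l++

l=4, r=12, best |Δ|=16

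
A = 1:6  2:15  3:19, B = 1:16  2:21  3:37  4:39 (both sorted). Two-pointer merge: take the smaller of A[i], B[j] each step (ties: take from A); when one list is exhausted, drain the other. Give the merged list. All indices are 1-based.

[6, 15, 16, 19, 21, 37, 39]

[i=1,j=1] A[i]=6<=B[j]=16 take 6 → i++
[i=2,j=1] A[i]=15<=B[j]=16 take 15 → i++
[i=3,j=1] A[i]=19>B[j]=16 take 16 → j++
[i=3,j=2] A[i]=19<=B[j]=21 take 19 → i++
[i=4,j=2] A done, take B[j]=21 → j++
[i=4,j=3] A done, take B[j]=37 → j++
[i=4,j=4] A done, take B[j]=39 → j++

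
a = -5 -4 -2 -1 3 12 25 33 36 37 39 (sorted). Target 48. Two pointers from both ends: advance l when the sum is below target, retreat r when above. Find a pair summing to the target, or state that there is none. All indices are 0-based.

(12, 36)

[0,10] -5+39=34 <48 → l++
[1,10] -4+39=35 <48 → l++
[2,10] -2+39=37 <48 → l++
[3,10] -1+39=38 <48 → l++
[4,10] 3+39=42 <48 → l++
[5,10] 12+39=51 >48 → r--
[5,9] 12+37=49 >48 → r--
[5,8] 12+36=48 → found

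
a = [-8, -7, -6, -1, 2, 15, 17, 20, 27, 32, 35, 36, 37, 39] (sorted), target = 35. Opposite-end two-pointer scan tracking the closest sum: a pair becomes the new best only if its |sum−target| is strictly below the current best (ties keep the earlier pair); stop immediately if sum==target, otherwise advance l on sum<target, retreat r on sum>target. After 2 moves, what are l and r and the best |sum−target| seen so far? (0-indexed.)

[0,13] -8+39=31 d=4 * → l++
[1,13] -7+39=32 d=3 * → l++

l=2, r=13, best |Δ|=3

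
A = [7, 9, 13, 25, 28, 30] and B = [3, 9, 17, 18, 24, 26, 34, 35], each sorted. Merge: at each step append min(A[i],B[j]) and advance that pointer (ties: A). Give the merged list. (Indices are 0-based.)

[3, 7, 9, 9, 13, 17, 18, 24, 25, 26, 28, 30, 34, 35]

i=0 j=0: A[i]=7>B[j]=3 take 3, j++
i=0 j=1: A[i]=7<=B[j]=9 take 7, i++
i=1 j=1: A[i]=9<=B[j]=9 take 9, i++
i=2 j=1: A[i]=13>B[j]=9 take 9, j++
i=2 j=2: A[i]=13<=B[j]=17 take 13, i++
i=3 j=2: A[i]=25>B[j]=17 take 17, j++
i=3 j=3: A[i]=25>B[j]=18 take 18, j++
i=3 j=4: A[i]=25>B[j]=24 take 24, j++
i=3 j=5: A[i]=25<=B[j]=26 take 25, i++
i=4 j=5: A[i]=28>B[j]=26 take 26, j++
i=4 j=6: A[i]=28<=B[j]=34 take 28, i++
i=5 j=6: A[i]=30<=B[j]=34 take 30, i++
i=6 j=6: A done, take B[j]=34, j++
i=6 j=7: A done, take B[j]=35, j++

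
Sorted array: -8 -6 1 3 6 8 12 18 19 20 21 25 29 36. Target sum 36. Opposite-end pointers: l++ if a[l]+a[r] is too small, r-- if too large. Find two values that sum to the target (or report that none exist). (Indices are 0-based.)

no pair

[0,13] -8+36=28 <36 → l++
[1,13] -6+36=30 <36 → l++
[2,13] 1+36=37 >36 → r--
[2,12] 1+29=30 <36 → l++
[3,12] 3+29=32 <36 → l++
[4,12] 6+29=35 <36 → l++
[5,12] 8+29=37 >36 → r--
[5,11] 8+25=33 <36 → l++
[6,11] 12+25=37 >36 → r--
[6,10] 12+21=33 <36 → l++
[7,10] 18+21=39 >36 → r--
[7,9] 18+20=38 >36 → r--
[7,8] 18+19=37 >36 → r--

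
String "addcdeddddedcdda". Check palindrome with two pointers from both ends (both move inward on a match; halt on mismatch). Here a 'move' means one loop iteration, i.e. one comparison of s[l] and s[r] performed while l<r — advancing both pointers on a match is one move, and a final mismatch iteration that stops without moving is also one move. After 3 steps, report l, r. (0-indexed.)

l=3, r=12

l=0 r=15: 'a'=='a', l++,r--
l=1 r=14: 'd'=='d', l++,r--
l=2 r=13: 'd'=='d', l++,r--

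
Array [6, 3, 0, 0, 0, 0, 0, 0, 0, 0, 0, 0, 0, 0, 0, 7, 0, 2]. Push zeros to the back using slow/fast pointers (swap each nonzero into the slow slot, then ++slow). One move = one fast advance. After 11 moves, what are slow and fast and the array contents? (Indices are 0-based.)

(s=0,f=0) a[fast]=6≠0 swap→a[0]=6 → slow++,fast++
(s=1,f=1) a[fast]=3≠0 swap→a[1]=3 → slow++,fast++
(s=2,f=2) a[fast]=0 → fast++
(s=2,f=3) a[fast]=0 → fast++
(s=2,f=4) a[fast]=0 → fast++
(s=2,f=5) a[fast]=0 → fast++
(s=2,f=6) a[fast]=0 → fast++
(s=2,f=7) a[fast]=0 → fast++
(s=2,f=8) a[fast]=0 → fast++
(s=2,f=9) a[fast]=0 → fast++
(s=2,f=10) a[fast]=0 → fast++

slow=2, fast=11, a=[6, 3, 0, 0, 0, 0, 0, 0, 0, 0, 0, 0, 0, 0, 0, 7, 0, 2]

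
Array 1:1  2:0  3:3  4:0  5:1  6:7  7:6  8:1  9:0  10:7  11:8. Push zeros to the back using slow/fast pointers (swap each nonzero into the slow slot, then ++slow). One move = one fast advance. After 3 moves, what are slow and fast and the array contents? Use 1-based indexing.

slow=3, fast=4, a=[1, 3, 0, 0, 1, 7, 6, 1, 0, 7, 8]

(s=1,f=1) a[fast]=1≠0 swap→a[1]=1 → slow++,fast++
(s=2,f=2) a[fast]=0 → fast++
(s=2,f=3) a[fast]=3≠0 swap→a[2]=3 → slow++,fast++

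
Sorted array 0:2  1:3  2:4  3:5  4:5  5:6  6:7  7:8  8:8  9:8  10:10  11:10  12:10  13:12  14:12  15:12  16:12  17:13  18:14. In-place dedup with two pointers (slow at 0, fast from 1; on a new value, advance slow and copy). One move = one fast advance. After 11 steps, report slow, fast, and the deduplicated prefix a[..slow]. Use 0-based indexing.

slow=0 fast=1: a[fast]=3≠a[slow]=2 write a[1]=3, slow++,fast++
slow=1 fast=2: a[fast]=4≠a[slow]=3 write a[2]=4, slow++,fast++
slow=2 fast=3: a[fast]=5≠a[slow]=4 write a[3]=5, slow++,fast++
slow=3 fast=4: a[fast]=5=a[slow] dup, fast++
slow=3 fast=5: a[fast]=6≠a[slow]=5 write a[4]=6, slow++,fast++
slow=4 fast=6: a[fast]=7≠a[slow]=6 write a[5]=7, slow++,fast++
slow=5 fast=7: a[fast]=8≠a[slow]=7 write a[6]=8, slow++,fast++
slow=6 fast=8: a[fast]=8=a[slow] dup, fast++
slow=6 fast=9: a[fast]=8=a[slow] dup, fast++
slow=6 fast=10: a[fast]=10≠a[slow]=8 write a[7]=10, slow++,fast++
slow=7 fast=11: a[fast]=10=a[slow] dup, fast++

slow=7, fast=12, prefix=[2, 3, 4, 5, 6, 7, 8, 10]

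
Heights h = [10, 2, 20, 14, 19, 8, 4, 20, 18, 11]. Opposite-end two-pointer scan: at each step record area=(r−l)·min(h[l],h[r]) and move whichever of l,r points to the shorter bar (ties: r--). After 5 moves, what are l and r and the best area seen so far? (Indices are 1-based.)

[1,10] min(10,11)*9=90 best=90 * → l++
[2,10] min(2,11)*8=16 best=90 → l++
[3,10] min(20,11)*7=77 best=90 → r--
[3,9] min(20,18)*6=108 best=108 * → r--
[3,8] min(20,20)*5=100 best=108 → r--

l=3, r=7, best area=108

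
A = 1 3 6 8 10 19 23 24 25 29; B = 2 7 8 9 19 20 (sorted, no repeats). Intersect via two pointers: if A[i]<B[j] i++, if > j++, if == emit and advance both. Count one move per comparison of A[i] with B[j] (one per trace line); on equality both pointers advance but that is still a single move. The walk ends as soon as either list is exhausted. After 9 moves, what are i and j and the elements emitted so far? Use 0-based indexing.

i=6, j=5, emitted=[8, 19]

[i=0,j=0] 1<2 → i++
[i=1,j=0] 3>2 → j++
[i=1,j=1] 3<7 → i++
[i=2,j=1] 6<7 → i++
[i=3,j=1] 8>7 → j++
[i=3,j=2] 8==8 emit → i++,j++
[i=4,j=3] 10>9 → j++
[i=4,j=4] 10<19 → i++
[i=5,j=4] 19==19 emit → i++,j++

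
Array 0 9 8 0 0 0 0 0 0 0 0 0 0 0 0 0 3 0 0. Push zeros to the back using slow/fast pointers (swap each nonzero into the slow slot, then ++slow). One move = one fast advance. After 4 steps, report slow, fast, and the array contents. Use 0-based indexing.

(s=0,f=0) a[fast]=0 → fast++
(s=0,f=1) a[fast]=9≠0 swap→a[0]=9 → slow++,fast++
(s=1,f=2) a[fast]=8≠0 swap→a[1]=8 → slow++,fast++
(s=2,f=3) a[fast]=0 → fast++

slow=2, fast=4, a=[9, 8, 0, 0, 0, 0, 0, 0, 0, 0, 0, 0, 0, 0, 0, 0, 3, 0, 0]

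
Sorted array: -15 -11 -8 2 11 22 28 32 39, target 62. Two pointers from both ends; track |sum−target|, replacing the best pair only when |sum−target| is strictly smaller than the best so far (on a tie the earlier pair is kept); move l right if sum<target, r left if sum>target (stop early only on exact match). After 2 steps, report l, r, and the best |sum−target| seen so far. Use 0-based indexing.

l=2, r=8, best |Δ|=34

l=0 r=8: -15+39=24 d=38 *, l++
l=1 r=8: -11+39=28 d=34 *, l++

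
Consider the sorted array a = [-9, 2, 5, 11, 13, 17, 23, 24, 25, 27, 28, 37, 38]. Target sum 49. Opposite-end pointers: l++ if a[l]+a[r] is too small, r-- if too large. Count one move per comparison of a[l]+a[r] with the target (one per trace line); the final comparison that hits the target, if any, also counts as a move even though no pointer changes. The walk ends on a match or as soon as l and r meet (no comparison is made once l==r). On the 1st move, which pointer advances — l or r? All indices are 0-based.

[0,12] -9+38=29 <49 → l++

l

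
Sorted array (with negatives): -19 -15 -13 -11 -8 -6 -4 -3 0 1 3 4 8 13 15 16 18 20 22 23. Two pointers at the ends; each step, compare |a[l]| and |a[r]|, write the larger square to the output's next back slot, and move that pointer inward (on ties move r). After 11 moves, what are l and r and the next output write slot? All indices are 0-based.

l=4, r=12, next write slot=8

[0,19] |-19|<=|23| out[19]=529 → r--
[0,18] |-19|<=|22| out[18]=484 → r--
[0,17] |-19|<=|20| out[17]=400 → r--
[0,16] |-19|>|18| out[16]=361 → l++
[1,16] |-15|<=|18| out[15]=324 → r--
[1,15] |-15|<=|16| out[14]=256 → r--
[1,14] |-15|<=|15| out[13]=225 → r--
[1,13] |-15|>|13| out[12]=225 → l++
[2,13] |-13|<=|13| out[11]=169 → r--
[2,12] |-13|>|8| out[10]=169 → l++
[3,12] |-11|>|8| out[9]=121 → l++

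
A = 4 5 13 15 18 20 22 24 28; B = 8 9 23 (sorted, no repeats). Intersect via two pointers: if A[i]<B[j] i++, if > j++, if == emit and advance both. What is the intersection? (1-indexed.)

intersection = []

i=1 j=1: 4<8, i++
i=2 j=1: 5<8, i++
i=3 j=1: 13>8, j++
i=3 j=2: 13>9, j++
i=3 j=3: 13<23, i++
i=4 j=3: 15<23, i++
i=5 j=3: 18<23, i++
i=6 j=3: 20<23, i++
i=7 j=3: 22<23, i++
i=8 j=3: 24>23, j++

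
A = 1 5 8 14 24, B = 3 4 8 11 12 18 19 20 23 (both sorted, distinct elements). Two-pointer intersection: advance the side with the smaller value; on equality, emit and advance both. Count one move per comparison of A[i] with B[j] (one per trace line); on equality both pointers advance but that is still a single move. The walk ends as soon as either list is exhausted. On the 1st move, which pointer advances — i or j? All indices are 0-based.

i

[i=0,j=0] 1<3 → i++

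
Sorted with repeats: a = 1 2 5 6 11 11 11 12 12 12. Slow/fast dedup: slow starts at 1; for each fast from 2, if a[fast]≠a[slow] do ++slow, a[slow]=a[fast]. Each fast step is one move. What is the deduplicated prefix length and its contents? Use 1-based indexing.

length 6; prefix = [1, 2, 5, 6, 11, 12]

(s=1,f=2) a[fast]=2≠a[slow]=1 write a[2]=2 → slow++,fast++
(s=2,f=3) a[fast]=5≠a[slow]=2 write a[3]=5 → slow++,fast++
(s=3,f=4) a[fast]=6≠a[slow]=5 write a[4]=6 → slow++,fast++
(s=4,f=5) a[fast]=11≠a[slow]=6 write a[5]=11 → slow++,fast++
(s=5,f=6) a[fast]=11=a[slow] dup → fast++
(s=5,f=7) a[fast]=11=a[slow] dup → fast++
(s=5,f=8) a[fast]=12≠a[slow]=11 write a[6]=12 → slow++,fast++
(s=6,f=9) a[fast]=12=a[slow] dup → fast++
(s=6,f=10) a[fast]=12=a[slow] dup → fast++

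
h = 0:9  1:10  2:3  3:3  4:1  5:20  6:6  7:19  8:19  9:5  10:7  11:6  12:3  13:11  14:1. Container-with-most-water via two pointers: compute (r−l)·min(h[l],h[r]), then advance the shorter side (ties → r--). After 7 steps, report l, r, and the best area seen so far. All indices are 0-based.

l=5, r=12, best area=120

[0,14] min(9,1)*14=14 best=14 * → r--
[0,13] min(9,11)*13=117 best=117 * → l++
[1,13] min(10,11)*12=120 best=120 * → l++
[2,13] min(3,11)*11=33 best=120 → l++
[3,13] min(3,11)*10=30 best=120 → l++
[4,13] min(1,11)*9=9 best=120 → l++
[5,13] min(20,11)*8=88 best=120 → r--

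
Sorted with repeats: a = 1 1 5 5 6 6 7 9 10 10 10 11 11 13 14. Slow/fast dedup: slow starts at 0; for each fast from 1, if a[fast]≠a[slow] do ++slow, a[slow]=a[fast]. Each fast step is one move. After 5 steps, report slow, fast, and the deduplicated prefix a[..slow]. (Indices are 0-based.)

slow=0 fast=1: a[fast]=1=a[slow] dup, fast++
slow=0 fast=2: a[fast]=5≠a[slow]=1 write a[1]=5, slow++,fast++
slow=1 fast=3: a[fast]=5=a[slow] dup, fast++
slow=1 fast=4: a[fast]=6≠a[slow]=5 write a[2]=6, slow++,fast++
slow=2 fast=5: a[fast]=6=a[slow] dup, fast++

slow=2, fast=6, prefix=[1, 5, 6]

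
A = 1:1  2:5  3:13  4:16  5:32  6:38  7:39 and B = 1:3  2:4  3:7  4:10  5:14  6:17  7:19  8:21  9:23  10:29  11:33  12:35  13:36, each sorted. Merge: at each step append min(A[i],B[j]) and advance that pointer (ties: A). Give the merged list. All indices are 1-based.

[1, 3, 4, 5, 7, 10, 13, 14, 16, 17, 19, 21, 23, 29, 32, 33, 35, 36, 38, 39]

i=1 j=1: A[i]=1<=B[j]=3 take 1, i++
i=2 j=1: A[i]=5>B[j]=3 take 3, j++
i=2 j=2: A[i]=5>B[j]=4 take 4, j++
i=2 j=3: A[i]=5<=B[j]=7 take 5, i++
i=3 j=3: A[i]=13>B[j]=7 take 7, j++
i=3 j=4: A[i]=13>B[j]=10 take 10, j++
i=3 j=5: A[i]=13<=B[j]=14 take 13, i++
i=4 j=5: A[i]=16>B[j]=14 take 14, j++
i=4 j=6: A[i]=16<=B[j]=17 take 16, i++
i=5 j=6: A[i]=32>B[j]=17 take 17, j++
i=5 j=7: A[i]=32>B[j]=19 take 19, j++
i=5 j=8: A[i]=32>B[j]=21 take 21, j++
i=5 j=9: A[i]=32>B[j]=23 take 23, j++
i=5 j=10: A[i]=32>B[j]=29 take 29, j++
i=5 j=11: A[i]=32<=B[j]=33 take 32, i++
i=6 j=11: A[i]=38>B[j]=33 take 33, j++
i=6 j=12: A[i]=38>B[j]=35 take 35, j++
i=6 j=13: A[i]=38>B[j]=36 take 36, j++
i=6 j=14: B done, take A[i]=38, i++
i=7 j=14: B done, take A[i]=39, i++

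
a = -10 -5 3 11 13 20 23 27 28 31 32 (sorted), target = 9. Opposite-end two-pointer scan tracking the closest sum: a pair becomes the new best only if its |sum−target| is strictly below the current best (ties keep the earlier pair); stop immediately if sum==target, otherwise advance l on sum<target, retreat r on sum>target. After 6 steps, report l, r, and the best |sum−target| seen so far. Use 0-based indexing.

l=0, r=4, best |Δ|=1

l=0 r=10: -10+32=22 d=13 *, r--
l=0 r=9: -10+31=21 d=12 *, r--
l=0 r=8: -10+28=18 d=9 *, r--
l=0 r=7: -10+27=17 d=8 *, r--
l=0 r=6: -10+23=13 d=4 *, r--
l=0 r=5: -10+20=10 d=1 *, r--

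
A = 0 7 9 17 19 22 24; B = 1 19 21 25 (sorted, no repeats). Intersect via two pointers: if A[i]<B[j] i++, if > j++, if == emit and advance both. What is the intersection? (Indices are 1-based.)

i=1 j=1: 0<1, i++
i=2 j=1: 7>1, j++
i=2 j=2: 7<19, i++
i=3 j=2: 9<19, i++
i=4 j=2: 17<19, i++
i=5 j=2: 19==19 emit, i++,j++
i=6 j=3: 22>21, j++
i=6 j=4: 22<25, i++
i=7 j=4: 24<25, i++

intersection = [19]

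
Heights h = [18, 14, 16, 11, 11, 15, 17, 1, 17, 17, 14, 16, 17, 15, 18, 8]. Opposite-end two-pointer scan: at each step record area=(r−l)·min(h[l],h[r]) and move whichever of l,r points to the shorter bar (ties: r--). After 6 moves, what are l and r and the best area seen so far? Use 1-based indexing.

l=1, r=10, best area=252

l=1 r=16: min(18,8)*15=120 best=120 *, r--
l=1 r=15: min(18,18)*14=252 best=252 *, r--
l=1 r=14: min(18,15)*13=195 best=252, r--
l=1 r=13: min(18,17)*12=204 best=252, r--
l=1 r=12: min(18,16)*11=176 best=252, r--
l=1 r=11: min(18,14)*10=140 best=252, r--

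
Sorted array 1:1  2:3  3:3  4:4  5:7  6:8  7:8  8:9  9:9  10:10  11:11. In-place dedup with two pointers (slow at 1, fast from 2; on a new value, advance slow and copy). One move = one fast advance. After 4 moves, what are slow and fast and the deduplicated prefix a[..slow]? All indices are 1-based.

slow=1 fast=2: a[fast]=3≠a[slow]=1 write a[2]=3, slow++,fast++
slow=2 fast=3: a[fast]=3=a[slow] dup, fast++
slow=2 fast=4: a[fast]=4≠a[slow]=3 write a[3]=4, slow++,fast++
slow=3 fast=5: a[fast]=7≠a[slow]=4 write a[4]=7, slow++,fast++

slow=4, fast=6, prefix=[1, 3, 4, 7]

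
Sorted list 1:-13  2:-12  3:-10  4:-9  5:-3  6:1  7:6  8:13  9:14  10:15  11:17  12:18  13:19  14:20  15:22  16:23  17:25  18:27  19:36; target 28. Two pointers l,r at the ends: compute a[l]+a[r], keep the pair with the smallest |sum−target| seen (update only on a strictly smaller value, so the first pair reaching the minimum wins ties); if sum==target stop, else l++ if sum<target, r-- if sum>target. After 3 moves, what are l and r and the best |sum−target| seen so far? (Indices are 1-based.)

[1,19] -13+36=23 d=5 * → l++
[2,19] -12+36=24 d=4 * → l++
[3,19] -10+36=26 d=2 * → l++

l=4, r=19, best |Δ|=2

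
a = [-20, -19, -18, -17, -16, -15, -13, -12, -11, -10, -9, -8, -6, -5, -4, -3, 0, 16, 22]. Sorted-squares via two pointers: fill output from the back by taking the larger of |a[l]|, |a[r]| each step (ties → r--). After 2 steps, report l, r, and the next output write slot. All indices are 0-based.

l=1, r=17, next write slot=16

l=0 r=18: |-20|<=|22| out[18]=484, r--
l=0 r=17: |-20|>|16| out[17]=400, l++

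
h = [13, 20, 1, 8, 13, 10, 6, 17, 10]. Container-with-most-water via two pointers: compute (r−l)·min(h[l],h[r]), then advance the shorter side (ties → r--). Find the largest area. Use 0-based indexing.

l=0 r=8: min(13,10)*8=80 best=80 *, r--
l=0 r=7: min(13,17)*7=91 best=91 *, l++
l=1 r=7: min(20,17)*6=102 best=102 *, r--
l=1 r=6: min(20,6)*5=30 best=102, r--
l=1 r=5: min(20,10)*4=40 best=102, r--
l=1 r=4: min(20,13)*3=39 best=102, r--
l=1 r=3: min(20,8)*2=16 best=102, r--
l=1 r=2: min(20,1)*1=1 best=102, r--

max area = 102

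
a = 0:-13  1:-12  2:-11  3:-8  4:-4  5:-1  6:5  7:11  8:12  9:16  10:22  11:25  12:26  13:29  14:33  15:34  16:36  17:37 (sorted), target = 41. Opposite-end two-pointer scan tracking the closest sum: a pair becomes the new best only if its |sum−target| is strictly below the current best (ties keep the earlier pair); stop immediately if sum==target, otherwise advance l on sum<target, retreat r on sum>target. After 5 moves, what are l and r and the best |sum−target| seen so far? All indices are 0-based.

l=5, r=17, best |Δ|=8

[0,17] -13+37=24 d=17 * → l++
[1,17] -12+37=25 d=16 * → l++
[2,17] -11+37=26 d=15 * → l++
[3,17] -8+37=29 d=12 * → l++
[4,17] -4+37=33 d=8 * → l++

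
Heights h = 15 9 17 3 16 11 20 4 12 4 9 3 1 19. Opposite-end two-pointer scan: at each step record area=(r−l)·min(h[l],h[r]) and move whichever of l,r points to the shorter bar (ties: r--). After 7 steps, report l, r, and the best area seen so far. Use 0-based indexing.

[0,13] min(15,19)*13=195 best=195 * → l++
[1,13] min(9,19)*12=108 best=195 → l++
[2,13] min(17,19)*11=187 best=195 → l++
[3,13] min(3,19)*10=30 best=195 → l++
[4,13] min(16,19)*9=144 best=195 → l++
[5,13] min(11,19)*8=88 best=195 → l++
[6,13] min(20,19)*7=133 best=195 → r--

l=6, r=12, best area=195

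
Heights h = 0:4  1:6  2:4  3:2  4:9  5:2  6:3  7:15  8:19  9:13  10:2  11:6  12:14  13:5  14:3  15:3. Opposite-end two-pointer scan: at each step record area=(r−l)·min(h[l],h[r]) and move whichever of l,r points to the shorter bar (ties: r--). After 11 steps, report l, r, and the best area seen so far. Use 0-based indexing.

l=0 r=15: min(4,3)*15=45 best=45 *, r--
l=0 r=14: min(4,3)*14=42 best=45, r--
l=0 r=13: min(4,5)*13=52 best=52 *, l++
l=1 r=13: min(6,5)*12=60 best=60 *, r--
l=1 r=12: min(6,14)*11=66 best=66 *, l++
l=2 r=12: min(4,14)*10=40 best=66, l++
l=3 r=12: min(2,14)*9=18 best=66, l++
l=4 r=12: min(9,14)*8=72 best=72 *, l++
l=5 r=12: min(2,14)*7=14 best=72, l++
l=6 r=12: min(3,14)*6=18 best=72, l++
l=7 r=12: min(15,14)*5=70 best=72, r--

l=7, r=11, best area=72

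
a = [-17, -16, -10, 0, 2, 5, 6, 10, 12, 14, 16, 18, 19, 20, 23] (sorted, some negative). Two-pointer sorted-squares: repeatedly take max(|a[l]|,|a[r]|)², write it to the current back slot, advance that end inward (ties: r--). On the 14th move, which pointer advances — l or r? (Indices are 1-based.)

r

[1,15] |-17|<=|23| out[15]=529 → r--
[1,14] |-17|<=|20| out[14]=400 → r--
[1,13] |-17|<=|19| out[13]=361 → r--
[1,12] |-17|<=|18| out[12]=324 → r--
[1,11] |-17|>|16| out[11]=289 → l++
[2,11] |-16|<=|16| out[10]=256 → r--
[2,10] |-16|>|14| out[9]=256 → l++
[3,10] |-10|<=|14| out[8]=196 → r--
[3,9] |-10|<=|12| out[7]=144 → r--
[3,8] |-10|<=|10| out[6]=100 → r--
[3,7] |-10|>|6| out[5]=100 → l++
[4,7] |0|<=|6| out[4]=36 → r--
[4,6] |0|<=|5| out[3]=25 → r--
[4,5] |0|<=|2| out[2]=4 → r--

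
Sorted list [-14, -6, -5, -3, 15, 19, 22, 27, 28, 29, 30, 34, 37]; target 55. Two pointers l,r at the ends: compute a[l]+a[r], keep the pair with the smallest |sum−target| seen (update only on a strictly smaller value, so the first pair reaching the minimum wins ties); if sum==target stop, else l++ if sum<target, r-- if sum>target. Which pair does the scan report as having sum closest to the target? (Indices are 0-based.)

pair (27, 28) with sum 55 (|Δ|=0)

[0,12] -14+37=23 d=32 * → l++
[1,12] -6+37=31 d=24 * → l++
[2,12] -5+37=32 d=23 * → l++
[3,12] -3+37=34 d=21 * → l++
[4,12] 15+37=52 d=3 * → l++
[5,12] 19+37=56 d=1 * → r--
[5,11] 19+34=53 d=2 → l++
[6,11] 22+34=56 d=1 → r--
[6,10] 22+30=52 d=3 → l++
[7,10] 27+30=57 d=2 → r--
[7,9] 27+29=56 d=1 → r--
[7,8] 27+28=55 d=0 * → stop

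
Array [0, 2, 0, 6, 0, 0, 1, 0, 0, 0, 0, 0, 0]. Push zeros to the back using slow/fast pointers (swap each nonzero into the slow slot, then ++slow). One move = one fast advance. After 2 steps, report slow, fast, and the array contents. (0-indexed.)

slow=1, fast=2, a=[2, 0, 0, 6, 0, 0, 1, 0, 0, 0, 0, 0, 0]

(s=0,f=0) a[fast]=0 → fast++
(s=0,f=1) a[fast]=2≠0 swap→a[0]=2 → slow++,fast++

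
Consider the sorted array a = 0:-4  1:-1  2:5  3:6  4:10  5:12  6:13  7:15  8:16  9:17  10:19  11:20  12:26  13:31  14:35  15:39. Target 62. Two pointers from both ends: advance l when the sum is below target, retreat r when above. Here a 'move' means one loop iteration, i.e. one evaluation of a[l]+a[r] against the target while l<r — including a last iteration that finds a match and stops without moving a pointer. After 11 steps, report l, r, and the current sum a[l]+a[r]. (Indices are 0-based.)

l=0 r=15: -4+39=35 <62, l++
l=1 r=15: -1+39=38 <62, l++
l=2 r=15: 5+39=44 <62, l++
l=3 r=15: 6+39=45 <62, l++
l=4 r=15: 10+39=49 <62, l++
l=5 r=15: 12+39=51 <62, l++
l=6 r=15: 13+39=52 <62, l++
l=7 r=15: 15+39=54 <62, l++
l=8 r=15: 16+39=55 <62, l++
l=9 r=15: 17+39=56 <62, l++
l=10 r=15: 19+39=58 <62, l++

l=11, r=15, sum=59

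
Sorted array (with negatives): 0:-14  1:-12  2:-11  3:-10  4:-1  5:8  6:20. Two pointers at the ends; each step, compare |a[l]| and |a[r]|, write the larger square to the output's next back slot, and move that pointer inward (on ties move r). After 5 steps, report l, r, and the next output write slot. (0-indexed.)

l=4, r=5, next write slot=1

l=0 r=6: |-14|<=|20| out[6]=400, r--
l=0 r=5: |-14|>|8| out[5]=196, l++
l=1 r=5: |-12|>|8| out[4]=144, l++
l=2 r=5: |-11|>|8| out[3]=121, l++
l=3 r=5: |-10|>|8| out[2]=100, l++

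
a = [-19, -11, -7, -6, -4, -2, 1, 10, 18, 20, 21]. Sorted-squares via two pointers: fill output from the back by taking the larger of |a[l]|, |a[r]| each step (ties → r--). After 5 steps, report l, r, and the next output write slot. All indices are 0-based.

l=2, r=7, next write slot=5

l=0 r=10: |-19|<=|21| out[10]=441, r--
l=0 r=9: |-19|<=|20| out[9]=400, r--
l=0 r=8: |-19|>|18| out[8]=361, l++
l=1 r=8: |-11|<=|18| out[7]=324, r--
l=1 r=7: |-11|>|10| out[6]=121, l++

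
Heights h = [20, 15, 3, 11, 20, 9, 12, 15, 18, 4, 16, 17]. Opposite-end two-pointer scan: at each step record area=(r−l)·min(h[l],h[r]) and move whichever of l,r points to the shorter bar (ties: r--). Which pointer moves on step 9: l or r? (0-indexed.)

[0,11] min(20,17)*11=187 best=187 * → r--
[0,10] min(20,16)*10=160 best=187 → r--
[0,9] min(20,4)*9=36 best=187 → r--
[0,8] min(20,18)*8=144 best=187 → r--
[0,7] min(20,15)*7=105 best=187 → r--
[0,6] min(20,12)*6=72 best=187 → r--
[0,5] min(20,9)*5=45 best=187 → r--
[0,4] min(20,20)*4=80 best=187 → r--
[0,3] min(20,11)*3=33 best=187 → r--

r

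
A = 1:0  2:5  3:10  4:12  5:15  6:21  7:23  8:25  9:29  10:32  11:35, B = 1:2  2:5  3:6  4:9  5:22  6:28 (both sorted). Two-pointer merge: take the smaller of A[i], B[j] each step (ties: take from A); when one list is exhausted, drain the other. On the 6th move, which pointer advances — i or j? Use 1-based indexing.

j

i=1 j=1: A[i]=0<=B[j]=2 take 0, i++
i=2 j=1: A[i]=5>B[j]=2 take 2, j++
i=2 j=2: A[i]=5<=B[j]=5 take 5, i++
i=3 j=2: A[i]=10>B[j]=5 take 5, j++
i=3 j=3: A[i]=10>B[j]=6 take 6, j++
i=3 j=4: A[i]=10>B[j]=9 take 9, j++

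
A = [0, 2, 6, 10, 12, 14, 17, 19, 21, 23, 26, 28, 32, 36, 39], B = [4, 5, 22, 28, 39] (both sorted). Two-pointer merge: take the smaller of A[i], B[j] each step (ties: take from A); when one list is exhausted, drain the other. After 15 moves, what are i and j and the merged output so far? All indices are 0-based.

i=12, j=3, merged so far=[0, 2, 4, 5, 6, 10, 12, 14, 17, 19, 21, 22, 23, 26, 28]

[i=0,j=0] A[i]=0<=B[j]=4 take 0 → i++
[i=1,j=0] A[i]=2<=B[j]=4 take 2 → i++
[i=2,j=0] A[i]=6>B[j]=4 take 4 → j++
[i=2,j=1] A[i]=6>B[j]=5 take 5 → j++
[i=2,j=2] A[i]=6<=B[j]=22 take 6 → i++
[i=3,j=2] A[i]=10<=B[j]=22 take 10 → i++
[i=4,j=2] A[i]=12<=B[j]=22 take 12 → i++
[i=5,j=2] A[i]=14<=B[j]=22 take 14 → i++
[i=6,j=2] A[i]=17<=B[j]=22 take 17 → i++
[i=7,j=2] A[i]=19<=B[j]=22 take 19 → i++
[i=8,j=2] A[i]=21<=B[j]=22 take 21 → i++
[i=9,j=2] A[i]=23>B[j]=22 take 22 → j++
[i=9,j=3] A[i]=23<=B[j]=28 take 23 → i++
[i=10,j=3] A[i]=26<=B[j]=28 take 26 → i++
[i=11,j=3] A[i]=28<=B[j]=28 take 28 → i++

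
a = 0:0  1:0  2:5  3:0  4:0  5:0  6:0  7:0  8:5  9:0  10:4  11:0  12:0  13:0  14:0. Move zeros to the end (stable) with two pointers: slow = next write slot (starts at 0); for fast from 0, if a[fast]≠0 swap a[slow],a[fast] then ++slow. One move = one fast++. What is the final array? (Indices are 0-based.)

[5, 5, 4, 0, 0, 0, 0, 0, 0, 0, 0, 0, 0, 0, 0]

(s=0,f=0) a[fast]=0 → fast++
(s=0,f=1) a[fast]=0 → fast++
(s=0,f=2) a[fast]=5≠0 swap→a[0]=5 → slow++,fast++
(s=1,f=3) a[fast]=0 → fast++
(s=1,f=4) a[fast]=0 → fast++
(s=1,f=5) a[fast]=0 → fast++
(s=1,f=6) a[fast]=0 → fast++
(s=1,f=7) a[fast]=0 → fast++
(s=1,f=8) a[fast]=5≠0 swap→a[1]=5 → slow++,fast++
(s=2,f=9) a[fast]=0 → fast++
(s=2,f=10) a[fast]=4≠0 swap→a[2]=4 → slow++,fast++
(s=3,f=11) a[fast]=0 → fast++
(s=3,f=12) a[fast]=0 → fast++
(s=3,f=13) a[fast]=0 → fast++
(s=3,f=14) a[fast]=0 → fast++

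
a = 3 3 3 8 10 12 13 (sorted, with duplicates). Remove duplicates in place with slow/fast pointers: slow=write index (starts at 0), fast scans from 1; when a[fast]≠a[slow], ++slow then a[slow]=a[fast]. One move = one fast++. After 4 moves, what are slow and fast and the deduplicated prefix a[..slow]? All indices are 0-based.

slow=2, fast=5, prefix=[3, 8, 10]

(s=0,f=1) a[fast]=3=a[slow] dup → fast++
(s=0,f=2) a[fast]=3=a[slow] dup → fast++
(s=0,f=3) a[fast]=8≠a[slow]=3 write a[1]=8 → slow++,fast++
(s=1,f=4) a[fast]=10≠a[slow]=8 write a[2]=10 → slow++,fast++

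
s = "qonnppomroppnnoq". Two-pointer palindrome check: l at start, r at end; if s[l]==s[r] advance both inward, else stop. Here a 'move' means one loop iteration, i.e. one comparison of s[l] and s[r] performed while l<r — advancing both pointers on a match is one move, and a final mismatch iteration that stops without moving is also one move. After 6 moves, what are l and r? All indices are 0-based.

l=6, r=9

l=0 r=15: 'q'=='q', l++,r--
l=1 r=14: 'o'=='o', l++,r--
l=2 r=13: 'n'=='n', l++,r--
l=3 r=12: 'n'=='n', l++,r--
l=4 r=11: 'p'=='p', l++,r--
l=5 r=10: 'p'=='p', l++,r--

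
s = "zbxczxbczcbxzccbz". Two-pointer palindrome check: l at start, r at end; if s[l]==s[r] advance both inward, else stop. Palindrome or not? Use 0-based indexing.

l=0 r=16: 'z'=='z', l++,r--
l=1 r=15: 'b'=='b', l++,r--
l=2 r=14: 'x'!='c', stop

not a palindrome (mismatch at 2,14)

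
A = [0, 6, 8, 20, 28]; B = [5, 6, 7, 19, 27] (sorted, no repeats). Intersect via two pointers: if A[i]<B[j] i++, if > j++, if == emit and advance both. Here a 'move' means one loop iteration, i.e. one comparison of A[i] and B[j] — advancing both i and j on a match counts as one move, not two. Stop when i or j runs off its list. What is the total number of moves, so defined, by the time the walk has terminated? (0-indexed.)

[i=0,j=0] 0<5 → i++
[i=1,j=0] 6>5 → j++
[i=1,j=1] 6==6 emit → i++,j++
[i=2,j=2] 8>7 → j++
[i=2,j=3] 8<19 → i++
[i=3,j=3] 20>19 → j++
[i=3,j=4] 20<27 → i++
[i=4,j=4] 28>27 → j++

8 moves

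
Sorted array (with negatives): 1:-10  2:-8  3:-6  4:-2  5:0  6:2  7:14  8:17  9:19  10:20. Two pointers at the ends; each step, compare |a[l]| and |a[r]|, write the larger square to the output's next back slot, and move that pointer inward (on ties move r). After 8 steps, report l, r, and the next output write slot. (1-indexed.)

l=4, r=5, next write slot=2

l=1 r=10: |-10|<=|20| out[10]=400, r--
l=1 r=9: |-10|<=|19| out[9]=361, r--
l=1 r=8: |-10|<=|17| out[8]=289, r--
l=1 r=7: |-10|<=|14| out[7]=196, r--
l=1 r=6: |-10|>|2| out[6]=100, l++
l=2 r=6: |-8|>|2| out[5]=64, l++
l=3 r=6: |-6|>|2| out[4]=36, l++
l=4 r=6: |-2|<=|2| out[3]=4, r--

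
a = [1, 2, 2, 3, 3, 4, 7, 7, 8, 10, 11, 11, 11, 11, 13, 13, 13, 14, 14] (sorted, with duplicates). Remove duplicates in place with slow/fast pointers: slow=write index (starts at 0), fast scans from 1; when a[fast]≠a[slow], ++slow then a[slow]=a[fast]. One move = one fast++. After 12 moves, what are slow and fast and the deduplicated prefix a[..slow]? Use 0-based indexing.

slow=7, fast=13, prefix=[1, 2, 3, 4, 7, 8, 10, 11]

slow=0 fast=1: a[fast]=2≠a[slow]=1 write a[1]=2, slow++,fast++
slow=1 fast=2: a[fast]=2=a[slow] dup, fast++
slow=1 fast=3: a[fast]=3≠a[slow]=2 write a[2]=3, slow++,fast++
slow=2 fast=4: a[fast]=3=a[slow] dup, fast++
slow=2 fast=5: a[fast]=4≠a[slow]=3 write a[3]=4, slow++,fast++
slow=3 fast=6: a[fast]=7≠a[slow]=4 write a[4]=7, slow++,fast++
slow=4 fast=7: a[fast]=7=a[slow] dup, fast++
slow=4 fast=8: a[fast]=8≠a[slow]=7 write a[5]=8, slow++,fast++
slow=5 fast=9: a[fast]=10≠a[slow]=8 write a[6]=10, slow++,fast++
slow=6 fast=10: a[fast]=11≠a[slow]=10 write a[7]=11, slow++,fast++
slow=7 fast=11: a[fast]=11=a[slow] dup, fast++
slow=7 fast=12: a[fast]=11=a[slow] dup, fast++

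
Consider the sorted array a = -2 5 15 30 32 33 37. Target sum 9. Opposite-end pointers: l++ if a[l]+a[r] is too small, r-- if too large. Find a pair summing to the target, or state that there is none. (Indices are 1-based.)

no pair

[1,7] -2+37=35 >9 → r--
[1,6] -2+33=31 >9 → r--
[1,5] -2+32=30 >9 → r--
[1,4] -2+30=28 >9 → r--
[1,3] -2+15=13 >9 → r--
[1,2] -2+5=3 <9 → l++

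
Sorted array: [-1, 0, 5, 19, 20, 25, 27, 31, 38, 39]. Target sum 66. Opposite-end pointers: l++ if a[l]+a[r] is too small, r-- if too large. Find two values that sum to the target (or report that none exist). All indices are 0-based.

[0,9] -1+39=38 <66 → l++
[1,9] 0+39=39 <66 → l++
[2,9] 5+39=44 <66 → l++
[3,9] 19+39=58 <66 → l++
[4,9] 20+39=59 <66 → l++
[5,9] 25+39=64 <66 → l++
[6,9] 27+39=66 → found

(27, 39)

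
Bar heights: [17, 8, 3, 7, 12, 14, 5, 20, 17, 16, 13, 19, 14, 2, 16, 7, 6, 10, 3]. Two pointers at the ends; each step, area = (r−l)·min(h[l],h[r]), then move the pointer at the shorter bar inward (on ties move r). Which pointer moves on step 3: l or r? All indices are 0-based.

l=0 r=18: min(17,3)*18=54 best=54 *, r--
l=0 r=17: min(17,10)*17=170 best=170 *, r--
l=0 r=16: min(17,6)*16=96 best=170, r--

r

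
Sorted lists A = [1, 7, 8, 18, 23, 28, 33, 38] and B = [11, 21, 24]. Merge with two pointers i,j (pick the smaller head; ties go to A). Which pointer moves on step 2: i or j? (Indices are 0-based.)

i

i=0 j=0: A[i]=1<=B[j]=11 take 1, i++
i=1 j=0: A[i]=7<=B[j]=11 take 7, i++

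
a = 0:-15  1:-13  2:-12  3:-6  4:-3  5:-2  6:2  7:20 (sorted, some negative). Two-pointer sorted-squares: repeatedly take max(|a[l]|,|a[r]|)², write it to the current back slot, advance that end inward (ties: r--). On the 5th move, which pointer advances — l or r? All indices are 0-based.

[0,7] |-15|<=|20| out[7]=400 → r--
[0,6] |-15|>|2| out[6]=225 → l++
[1,6] |-13|>|2| out[5]=169 → l++
[2,6] |-12|>|2| out[4]=144 → l++
[3,6] |-6|>|2| out[3]=36 → l++

l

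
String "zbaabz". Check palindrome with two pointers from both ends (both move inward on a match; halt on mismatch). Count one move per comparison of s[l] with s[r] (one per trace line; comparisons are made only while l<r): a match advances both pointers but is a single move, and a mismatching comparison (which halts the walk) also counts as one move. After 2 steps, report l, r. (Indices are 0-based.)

l=2, r=3

l=0 r=5: 'z'=='z', l++,r--
l=1 r=4: 'b'=='b', l++,r--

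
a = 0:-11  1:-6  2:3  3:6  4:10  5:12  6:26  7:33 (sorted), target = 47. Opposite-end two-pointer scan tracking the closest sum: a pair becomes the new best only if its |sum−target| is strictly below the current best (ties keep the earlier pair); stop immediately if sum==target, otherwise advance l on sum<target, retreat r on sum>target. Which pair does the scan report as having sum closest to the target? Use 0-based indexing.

l=0 r=7: -11+33=22 d=25 *, l++
l=1 r=7: -6+33=27 d=20 *, l++
l=2 r=7: 3+33=36 d=11 *, l++
l=3 r=7: 6+33=39 d=8 *, l++
l=4 r=7: 10+33=43 d=4 *, l++
l=5 r=7: 12+33=45 d=2 *, l++
l=6 r=7: 26+33=59 d=12, r--

pair (12, 33) with sum 45 (|Δ|=2)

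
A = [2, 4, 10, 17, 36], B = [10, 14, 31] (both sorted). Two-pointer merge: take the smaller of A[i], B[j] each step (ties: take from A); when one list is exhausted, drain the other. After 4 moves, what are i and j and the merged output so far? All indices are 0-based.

i=3, j=1, merged so far=[2, 4, 10, 10]

[i=0,j=0] A[i]=2<=B[j]=10 take 2 → i++
[i=1,j=0] A[i]=4<=B[j]=10 take 4 → i++
[i=2,j=0] A[i]=10<=B[j]=10 take 10 → i++
[i=3,j=0] A[i]=17>B[j]=10 take 10 → j++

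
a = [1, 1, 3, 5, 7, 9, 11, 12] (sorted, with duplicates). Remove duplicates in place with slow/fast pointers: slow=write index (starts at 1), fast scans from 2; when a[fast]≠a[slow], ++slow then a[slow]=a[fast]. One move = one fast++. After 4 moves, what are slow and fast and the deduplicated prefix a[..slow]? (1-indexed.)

slow=4, fast=6, prefix=[1, 3, 5, 7]

(s=1,f=2) a[fast]=1=a[slow] dup → fast++
(s=1,f=3) a[fast]=3≠a[slow]=1 write a[2]=3 → slow++,fast++
(s=2,f=4) a[fast]=5≠a[slow]=3 write a[3]=5 → slow++,fast++
(s=3,f=5) a[fast]=7≠a[slow]=5 write a[4]=7 → slow++,fast++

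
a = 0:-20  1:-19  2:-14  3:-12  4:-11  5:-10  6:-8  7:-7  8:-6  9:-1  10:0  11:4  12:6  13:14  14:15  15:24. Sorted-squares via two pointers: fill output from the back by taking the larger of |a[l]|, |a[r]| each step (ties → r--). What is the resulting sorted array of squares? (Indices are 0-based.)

[0, 1, 16, 36, 36, 49, 64, 100, 121, 144, 196, 196, 225, 361, 400, 576]

l=0 r=15: |-20|<=|24| out[15]=576, r--
l=0 r=14: |-20|>|15| out[14]=400, l++
l=1 r=14: |-19|>|15| out[13]=361, l++
l=2 r=14: |-14|<=|15| out[12]=225, r--
l=2 r=13: |-14|<=|14| out[11]=196, r--
l=2 r=12: |-14|>|6| out[10]=196, l++
l=3 r=12: |-12|>|6| out[9]=144, l++
l=4 r=12: |-11|>|6| out[8]=121, l++
l=5 r=12: |-10|>|6| out[7]=100, l++
l=6 r=12: |-8|>|6| out[6]=64, l++
l=7 r=12: |-7|>|6| out[5]=49, l++
l=8 r=12: |-6|<=|6| out[4]=36, r--
l=8 r=11: |-6|>|4| out[3]=36, l++
l=9 r=11: |-1|<=|4| out[2]=16, r--
l=9 r=10: |-1|>|0| out[1]=1, l++
l=10 r=10: |0|<=|0| out[0]=0, r--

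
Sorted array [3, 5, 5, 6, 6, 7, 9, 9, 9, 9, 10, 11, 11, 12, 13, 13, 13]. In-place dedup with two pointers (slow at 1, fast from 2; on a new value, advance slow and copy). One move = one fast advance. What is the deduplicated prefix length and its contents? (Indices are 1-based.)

slow=1 fast=2: a[fast]=5≠a[slow]=3 write a[2]=5, slow++,fast++
slow=2 fast=3: a[fast]=5=a[slow] dup, fast++
slow=2 fast=4: a[fast]=6≠a[slow]=5 write a[3]=6, slow++,fast++
slow=3 fast=5: a[fast]=6=a[slow] dup, fast++
slow=3 fast=6: a[fast]=7≠a[slow]=6 write a[4]=7, slow++,fast++
slow=4 fast=7: a[fast]=9≠a[slow]=7 write a[5]=9, slow++,fast++
slow=5 fast=8: a[fast]=9=a[slow] dup, fast++
slow=5 fast=9: a[fast]=9=a[slow] dup, fast++
slow=5 fast=10: a[fast]=9=a[slow] dup, fast++
slow=5 fast=11: a[fast]=10≠a[slow]=9 write a[6]=10, slow++,fast++
slow=6 fast=12: a[fast]=11≠a[slow]=10 write a[7]=11, slow++,fast++
slow=7 fast=13: a[fast]=11=a[slow] dup, fast++
slow=7 fast=14: a[fast]=12≠a[slow]=11 write a[8]=12, slow++,fast++
slow=8 fast=15: a[fast]=13≠a[slow]=12 write a[9]=13, slow++,fast++
slow=9 fast=16: a[fast]=13=a[slow] dup, fast++
slow=9 fast=17: a[fast]=13=a[slow] dup, fast++

length 9; prefix = [3, 5, 6, 7, 9, 10, 11, 12, 13]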